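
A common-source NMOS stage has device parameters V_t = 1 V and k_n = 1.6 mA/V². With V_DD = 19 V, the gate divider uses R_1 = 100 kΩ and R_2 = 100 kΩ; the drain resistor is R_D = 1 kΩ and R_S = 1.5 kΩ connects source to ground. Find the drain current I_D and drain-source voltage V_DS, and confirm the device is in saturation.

I_D ≈ 4.1 mA, V_DS ≈ 8.6 V

V_G = V_DD·R_2/(R_1+R_2) = 19×100/200 = 9.5 V.
Assume saturation: I_D = (k_n/2)(V_GS − V_t)² with V_GS = V_G − I_D·R_S = 9.5 − 1.5·I_D.
Substituting gives 1.8·I_D² − 21.4·I_D + 57.8 = 0, with roots I_D = 4.15 or 7.74 mA.
The root I_D = 7.74 mA gives V_GS = -2.11 V ≤ V_t, so take I_D = 4.15 mA.
Then V_GS = 3.28 V and V_DS = V_DD − I_D(R_D+R_S) = 19 − 4.15×2.5 = 8.63 V.
Saturation requires V_DS ≥ V_GS − V_t = 2.28 V; 8.63 ≥ 2.28 ✓.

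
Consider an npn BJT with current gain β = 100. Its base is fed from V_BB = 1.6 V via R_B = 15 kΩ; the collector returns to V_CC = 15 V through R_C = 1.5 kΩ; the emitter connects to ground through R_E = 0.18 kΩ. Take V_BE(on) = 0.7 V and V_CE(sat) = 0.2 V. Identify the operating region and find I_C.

active; I_C ≈ 2.7 mA

Assume active. Base-emitter loop: I_B = (V_BB − V_BE)/(R_B + (β+1)R_E) = (1.6 − 0.7)/(15 + 101×0.18) = 0.0271 mA.
I_C = β·I_B = 100×0.0271 = 2.71 mA.
V_CE = V_CC − I_C·R_C − I_E·R_E = 15 − 2.71×1.5 − 2.74×0.18 = 10.4 V > V_CE(sat), so the active-region assumption holds.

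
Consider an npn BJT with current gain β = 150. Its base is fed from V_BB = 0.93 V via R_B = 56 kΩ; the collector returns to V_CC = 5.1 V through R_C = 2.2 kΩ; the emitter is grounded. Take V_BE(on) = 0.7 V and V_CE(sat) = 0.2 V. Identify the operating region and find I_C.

Assume active. Base-emitter loop: I_B = (V_BB − V_BE)/R_B = (0.93 − 0.7)/56 = 0.00411 mA.
I_C = β·I_B = 150×0.00411 = 0.616 mA.
V_CE = V_CC − I_C·R_C = 5.1 − 0.616×2.2 = 3.74 V > V_CE(sat), so the active-region assumption holds.

active; I_C ≈ 0.62 mA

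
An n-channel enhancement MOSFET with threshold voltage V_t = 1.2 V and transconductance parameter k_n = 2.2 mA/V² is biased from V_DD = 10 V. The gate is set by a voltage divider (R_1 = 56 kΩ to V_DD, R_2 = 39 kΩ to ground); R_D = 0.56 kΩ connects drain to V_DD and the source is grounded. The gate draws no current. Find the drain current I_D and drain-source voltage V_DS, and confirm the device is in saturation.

V_G = V_DD·R_2/(R_1+R_2) = 10×39/95 = 4.11 V. With the source grounded, V_GS = V_G = 4.11 V.
Assume saturation: I_D = (k_n/2)(V_GS − V_t)² = (2.2/2)×(4.11 − 1.2)² = 1.1×2.91² = 9.28 mA.
V_DS = V_DD − I_D·R_D = 10 − 9.28×0.56 = 4.8 V.
Saturation requires V_DS ≥ V_GS − V_t = 2.91 V; 4.8 ≥ 2.91 ✓.

I_D ≈ 9.3 mA, V_DS ≈ 4.8 V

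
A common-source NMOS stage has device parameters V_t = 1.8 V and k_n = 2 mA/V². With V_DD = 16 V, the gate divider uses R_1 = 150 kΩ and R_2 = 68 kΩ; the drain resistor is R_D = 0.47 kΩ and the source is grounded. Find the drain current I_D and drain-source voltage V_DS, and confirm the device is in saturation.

V_G = V_DD·R_2/(R_1+R_2) = 16×68/218 = 4.99 V. With the source grounded, V_GS = V_G = 4.99 V.
Assume saturation: I_D = (k_n/2)(V_GS − V_t)² = (2/2)×(4.99 − 1.8)² = 1×3.19² = 10.2 mA.
V_DS = V_DD − I_D·R_D = 16 − 10.2×0.47 = 11.2 V.
Saturation requires V_DS ≥ V_GS − V_t = 3.19 V; 11.2 ≥ 3.19 ✓.

I_D ≈ 10 mA, V_DS ≈ 11 V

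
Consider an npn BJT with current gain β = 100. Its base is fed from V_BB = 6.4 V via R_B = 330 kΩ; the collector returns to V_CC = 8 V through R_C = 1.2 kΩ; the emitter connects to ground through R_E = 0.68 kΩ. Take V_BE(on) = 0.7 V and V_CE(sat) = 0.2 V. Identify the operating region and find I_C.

Assume active. Base-emitter loop: I_B = (V_BB − V_BE)/(R_B + (β+1)R_E) = (6.4 − 0.7)/(330 + 101×0.68) = 0.0143 mA.
I_C = β·I_B = 100×0.0143 = 1.43 mA.
V_CE = V_CC − I_C·R_C − I_E·R_E = 8 − 1.43×1.2 − 1.44×0.68 = 5.3 V > V_CE(sat), so the active-region assumption holds.

active; I_C ≈ 1.4 mA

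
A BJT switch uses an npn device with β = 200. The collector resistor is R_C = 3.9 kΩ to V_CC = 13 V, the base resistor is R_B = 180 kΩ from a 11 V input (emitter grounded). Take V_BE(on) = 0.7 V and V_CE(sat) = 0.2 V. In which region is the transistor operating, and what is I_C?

saturation; I_C ≈ 3.3 mA

Assume active: I_B = (11 − 0.7)/180 = 0.0572 mA, giving I_C = β·I_B = 11.4 mA.
But then V_CE = 13 − 11.4×3.9 = -31.6 V < V_CE(sat) = 0.2 V — impossible in the active region.
So the transistor is saturated. With V_CE = 0.2 V, I_C = (V_CC − 0.2)/R_C = 12.8/3.9 = 3.28 mA.
Check: β·I_B = 11.4 mA > I_C = 3.28 mA, confirming saturation.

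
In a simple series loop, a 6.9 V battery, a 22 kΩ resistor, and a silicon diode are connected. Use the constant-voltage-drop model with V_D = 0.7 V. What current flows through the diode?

I ≈ 0.28 mA

KVL around the loop: 6.9 = V_D + I·R = 0.7 + I × 22 kΩ.
So I = (6.9 − 0.7) / 22 kΩ = 6.2 / 22 = 0.282 mA.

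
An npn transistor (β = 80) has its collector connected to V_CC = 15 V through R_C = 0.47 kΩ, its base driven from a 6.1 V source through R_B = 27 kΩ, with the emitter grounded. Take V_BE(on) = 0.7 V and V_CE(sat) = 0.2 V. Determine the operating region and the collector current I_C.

Assume active. Base-emitter loop: I_B = (V_BB − V_BE)/R_B = (6.1 − 0.7)/27 = 0.2 mA.
I_C = β·I_B = 80×0.2 = 16 mA.
V_CE = V_CC − I_C·R_C = 15 − 16×0.47 = 7.48 V > V_CE(sat), so the active-region assumption holds.

active; I_C ≈ 16 mA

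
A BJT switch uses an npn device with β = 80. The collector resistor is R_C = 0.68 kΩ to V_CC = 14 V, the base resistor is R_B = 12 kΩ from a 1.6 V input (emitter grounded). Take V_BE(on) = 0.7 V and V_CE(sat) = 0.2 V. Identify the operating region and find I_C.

Assume active. Base-emitter loop: I_B = (V_BB − V_BE)/R_B = (1.6 − 0.7)/12 = 0.075 mA.
I_C = β·I_B = 80×0.075 = 6 mA.
V_CE = V_CC − I_C·R_C = 14 − 6×0.68 = 9.92 V > V_CE(sat), so the active-region assumption holds.

active; I_C ≈ 6 mA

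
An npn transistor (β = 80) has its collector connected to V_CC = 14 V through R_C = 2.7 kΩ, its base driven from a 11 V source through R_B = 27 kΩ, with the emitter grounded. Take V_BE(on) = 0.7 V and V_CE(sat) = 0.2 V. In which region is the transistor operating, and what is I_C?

saturation; I_C ≈ 5.1 mA

Assume active: I_B = (11 − 0.7)/27 = 0.381 mA, giving I_C = β·I_B = 30.5 mA.
But then V_CE = 14 − 30.5×2.7 = -68.4 V < V_CE(sat) = 0.2 V — impossible in the active region.
So the transistor is saturated. With V_CE = 0.2 V, I_C = (V_CC − 0.2)/R_C = 13.8/2.7 = 5.11 mA.
Check: β·I_B = 30.5 mA > I_C = 5.11 mA, confirming saturation.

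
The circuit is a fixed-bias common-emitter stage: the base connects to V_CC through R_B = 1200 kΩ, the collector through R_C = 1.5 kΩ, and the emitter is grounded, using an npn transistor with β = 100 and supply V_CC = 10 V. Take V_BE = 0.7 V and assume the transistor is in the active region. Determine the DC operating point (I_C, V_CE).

Base loop: V_CC = I_B·R_B + V_BE, so I_B = (10 − 0.7)/1200 kΩ = 0.00775 mA.
In the active region I_C = β·I_B = 100 × 0.00775 = 0.775 mA.
Collector loop: V_CE = V_CC − I_C·R_C = 10 − 0.775×1.5 = 8.84 V.
Since V_CE = 8.84 V > V_CE(sat) ≈ 0.2 V, the transistor is in the active region as assumed.

I_C ≈ 0.78 mA, V_CE ≈ 8.8 V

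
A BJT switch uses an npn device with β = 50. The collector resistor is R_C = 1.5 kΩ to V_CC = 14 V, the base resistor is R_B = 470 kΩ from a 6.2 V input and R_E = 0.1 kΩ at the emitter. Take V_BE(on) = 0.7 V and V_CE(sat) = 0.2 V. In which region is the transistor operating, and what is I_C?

active; I_C ≈ 0.58 mA

Assume active. Base-emitter loop: I_B = (V_BB − V_BE)/(R_B + (β+1)R_E) = (6.2 − 0.7)/(470 + 51×0.1) = 0.0116 mA.
I_C = β·I_B = 50×0.0116 = 0.579 mA.
V_CE = V_CC − I_C·R_C − I_E·R_E = 14 − 0.579×1.5 − 0.59×0.1 = 13.1 V > V_CE(sat), so the active-region assumption holds.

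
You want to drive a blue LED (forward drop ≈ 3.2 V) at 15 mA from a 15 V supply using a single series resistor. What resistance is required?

R ≈ 0.79 kΩ

The resistor drops V_S − V_D = 15 − 3.2 = 11.8 V at 15 mA.
R = 11.8 V / 15 mA = 0.787 kΩ.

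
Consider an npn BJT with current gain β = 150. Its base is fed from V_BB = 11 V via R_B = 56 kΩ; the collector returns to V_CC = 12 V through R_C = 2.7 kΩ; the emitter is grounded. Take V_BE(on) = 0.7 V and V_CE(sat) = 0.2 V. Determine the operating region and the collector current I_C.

Assume active: I_B = (11 − 0.7)/56 = 0.184 mA, giving I_C = β·I_B = 27.6 mA.
But then V_CE = 12 − 27.6×2.7 = -62.5 V < V_CE(sat) = 0.2 V — impossible in the active region.
So the transistor is saturated. With V_CE = 0.2 V, I_C = (V_CC − 0.2)/R_C = 11.8/2.7 = 4.37 mA.
Check: β·I_B = 27.6 mA > I_C = 4.37 mA, confirming saturation.

saturation; I_C ≈ 4.4 mA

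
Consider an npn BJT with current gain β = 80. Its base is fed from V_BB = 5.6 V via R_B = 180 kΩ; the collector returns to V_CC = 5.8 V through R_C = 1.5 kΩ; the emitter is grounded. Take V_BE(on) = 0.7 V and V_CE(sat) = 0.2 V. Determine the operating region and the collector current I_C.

active; I_C ≈ 2.2 mA

Assume active. Base-emitter loop: I_B = (V_BB − V_BE)/R_B = (5.6 − 0.7)/180 = 0.0272 mA.
I_C = β·I_B = 80×0.0272 = 2.18 mA.
V_CE = V_CC − I_C·R_C = 5.8 − 2.18×1.5 = 2.53 V > V_CE(sat), so the active-region assumption holds.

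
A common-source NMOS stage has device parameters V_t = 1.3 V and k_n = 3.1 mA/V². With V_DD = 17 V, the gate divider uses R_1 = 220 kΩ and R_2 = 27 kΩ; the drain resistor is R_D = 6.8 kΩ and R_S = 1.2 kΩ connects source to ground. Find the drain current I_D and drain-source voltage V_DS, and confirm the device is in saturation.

I_D ≈ 0.18 mA, V_DS ≈ 16 V

V_G = V_DD·R_2/(R_1+R_2) = 17×27/247 = 1.86 V.
Assume saturation: I_D = (k_n/2)(V_GS − V_t)² with V_GS = V_G − I_D·R_S = 1.86 − 1.2·I_D.
Substituting gives 2.23·I_D² − 3.08·I_D + 0.483 = 0, with roots I_D = 0.181 or 1.2 mA.
The root I_D = 1.2 mA gives V_GS = 0.421 V ≤ V_t, so take I_D = 0.181 mA.
Then V_GS = 1.64 V and V_DS = V_DD − I_D(R_D+R_S) = 17 − 0.181×8 = 15.6 V.
Saturation requires V_DS ≥ V_GS − V_t = 0.341 V; 15.6 ≥ 0.341 ✓.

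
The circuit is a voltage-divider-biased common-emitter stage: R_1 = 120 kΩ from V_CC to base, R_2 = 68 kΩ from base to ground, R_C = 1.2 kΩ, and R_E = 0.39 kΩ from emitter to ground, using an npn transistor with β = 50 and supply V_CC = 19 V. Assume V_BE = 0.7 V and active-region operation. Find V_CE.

Thevenize the base divider: V_Th = V_CC·R_2/(R_1+R_2) = 19×68/188 = 6.87 V, R_Th = R_1‖R_2 = 43.4 kΩ.
Base-emitter loop: V_Th = I_B·R_Th + V_BE + (β+1)I_B·R_E, so I_B = (6.87 − 0.7) / (43.4 + 51×0.39) = 0.0975 mA.
I_C = β·I_B = 50×0.0975 = 4.88 mA, and I_E = (β+1)I_B = 4.97 mA.
V_CE = V_CC − I_C·R_C − I_E·R_E = 19 − 4.88×1.2 − 4.97×0.39 = 11.2 V.
V_CE = 11.2 V > 0.2 V confirms active-region operation.

V_CE ≈ 11 V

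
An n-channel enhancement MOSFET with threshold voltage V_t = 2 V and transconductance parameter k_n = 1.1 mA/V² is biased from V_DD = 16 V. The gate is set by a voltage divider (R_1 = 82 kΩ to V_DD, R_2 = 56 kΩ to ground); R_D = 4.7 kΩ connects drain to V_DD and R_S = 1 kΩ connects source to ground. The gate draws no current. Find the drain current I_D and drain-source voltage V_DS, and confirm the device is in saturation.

I_D ≈ 2.4 mA, V_DS ≈ 2.3 V

V_G = V_DD·R_2/(R_1+R_2) = 16×56/138 = 6.49 V.
Assume saturation: I_D = (k_n/2)(V_GS − V_t)² with V_GS = V_G − I_D·R_S = 6.49 − 1·I_D.
Substituting gives 0.55·I_D² − 5.94·I_D + 11.1 = 0, with roots I_D = 2.4 or 8.4 mA.
The root I_D = 8.4 mA gives V_GS = -1.91 V ≤ V_t, so take I_D = 2.4 mA.
Then V_GS = 4.09 V and V_DS = V_DD − I_D(R_D+R_S) = 16 − 2.4×5.7 = 2.3 V.
Saturation requires V_DS ≥ V_GS − V_t = 2.09 V; 2.3 ≥ 2.09 ✓.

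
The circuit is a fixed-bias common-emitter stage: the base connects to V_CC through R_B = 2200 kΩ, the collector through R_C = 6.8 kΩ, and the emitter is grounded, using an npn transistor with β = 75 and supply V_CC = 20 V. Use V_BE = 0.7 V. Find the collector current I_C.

I_C ≈ 0.66 mA

Base loop: V_CC = I_B·R_B + V_BE, so I_B = (20 − 0.7)/2200 kΩ = 0.00877 mA.
In the active region I_C = β·I_B = 75 × 0.00877 = 0.658 mA.
Collector loop: V_CE = V_CC − I_C·R_C = 20 − 0.658×6.8 = 15.5 V.
Since V_CE = 15.5 V > V_CE(sat) ≈ 0.2 V, the transistor is in the active region as assumed.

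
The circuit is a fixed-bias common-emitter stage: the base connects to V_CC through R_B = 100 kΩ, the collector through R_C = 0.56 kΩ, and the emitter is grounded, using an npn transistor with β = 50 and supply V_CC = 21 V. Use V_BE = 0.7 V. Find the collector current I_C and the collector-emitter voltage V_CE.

I_C ≈ 10 mA, V_CE ≈ 15 V

Base loop: V_CC = I_B·R_B + V_BE, so I_B = (21 − 0.7)/100 kΩ = 0.203 mA.
In the active region I_C = β·I_B = 50 × 0.203 = 10.2 mA.
Collector loop: V_CE = V_CC − I_C·R_C = 21 − 10.2×0.56 = 15.3 V.
Since V_CE = 15.3 V > V_CE(sat) ≈ 0.2 V, the transistor is in the active region as assumed.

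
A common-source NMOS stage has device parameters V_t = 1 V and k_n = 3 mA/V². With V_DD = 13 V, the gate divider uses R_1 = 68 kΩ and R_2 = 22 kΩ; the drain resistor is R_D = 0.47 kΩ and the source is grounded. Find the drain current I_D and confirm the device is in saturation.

I_D ≈ 7.1 mA

V_G = V_DD·R_2/(R_1+R_2) = 13×22/90 = 3.18 V. With the source grounded, V_GS = V_G = 3.18 V.
Assume saturation: I_D = (k_n/2)(V_GS − V_t)² = (3/2)×(3.18 − 1)² = 1.5×2.18² = 7.11 mA.
V_DS = V_DD − I_D·R_D = 13 − 7.11×0.47 = 9.66 V.
Saturation requires V_DS ≥ V_GS − V_t = 2.18 V; 9.66 ≥ 2.18 ✓.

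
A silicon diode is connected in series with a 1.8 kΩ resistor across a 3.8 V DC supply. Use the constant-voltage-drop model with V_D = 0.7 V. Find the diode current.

KVL around the loop: 3.8 = V_D + I·R = 0.7 + I × 1.8 kΩ.
So I = (3.8 − 0.7) / 1.8 kΩ = 3.1 / 1.8 = 1.72 mA.

I ≈ 1.7 mA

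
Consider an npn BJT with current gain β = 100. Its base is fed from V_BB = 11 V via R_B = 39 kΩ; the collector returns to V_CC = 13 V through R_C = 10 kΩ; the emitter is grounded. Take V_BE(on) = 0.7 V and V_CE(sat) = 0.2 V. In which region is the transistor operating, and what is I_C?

Assume active: I_B = (11 − 0.7)/39 = 0.264 mA, giving I_C = β·I_B = 26.4 mA.
But then V_CE = 13 − 26.4×10 = -251 V < V_CE(sat) = 0.2 V — impossible in the active region.
So the transistor is saturated. With V_CE = 0.2 V, I_C = (V_CC − 0.2)/R_C = 12.8/10 = 1.28 mA.
Check: β·I_B = 26.4 mA > I_C = 1.28 mA, confirming saturation.

saturation; I_C ≈ 1.3 mA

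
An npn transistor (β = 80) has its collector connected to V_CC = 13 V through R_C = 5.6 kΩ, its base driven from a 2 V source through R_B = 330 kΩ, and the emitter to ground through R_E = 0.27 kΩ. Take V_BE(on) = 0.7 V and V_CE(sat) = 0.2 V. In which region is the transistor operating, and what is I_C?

Assume active. Base-emitter loop: I_B = (V_BB − V_BE)/(R_B + (β+1)R_E) = (2 − 0.7)/(330 + 81×0.27) = 0.00369 mA.
I_C = β·I_B = 80×0.00369 = 0.296 mA.
V_CE = V_CC − I_C·R_C − I_E·R_E = 13 − 0.296×5.6 − 0.299×0.27 = 11.3 V > V_CE(sat), so the active-region assumption holds.

active; I_C ≈ 0.3 mA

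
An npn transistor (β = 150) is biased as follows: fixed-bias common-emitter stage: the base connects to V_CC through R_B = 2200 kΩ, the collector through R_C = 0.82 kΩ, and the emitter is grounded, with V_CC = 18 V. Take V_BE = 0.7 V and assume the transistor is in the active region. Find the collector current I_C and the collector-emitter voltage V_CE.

I_C ≈ 1.2 mA, V_CE ≈ 17 V

Base loop: V_CC = I_B·R_B + V_BE, so I_B = (18 − 0.7)/2200 kΩ = 0.00786 mA.
In the active region I_C = β·I_B = 150 × 0.00786 = 1.18 mA.
Collector loop: V_CE = V_CC − I_C·R_C = 18 − 1.18×0.82 = 17 V.
Since V_CE = 17 V > V_CE(sat) ≈ 0.2 V, the transistor is in the active region as assumed.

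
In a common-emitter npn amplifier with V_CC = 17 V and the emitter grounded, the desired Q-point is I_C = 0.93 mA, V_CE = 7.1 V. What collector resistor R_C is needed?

R_C ≈ 11 kΩ

Collector loop: V_CC = I_C·R_C + V_CE.
R_C = (V_CC − V_CE)/I_C = (17 − 7.1)/0.93 = 10.6 kΩ.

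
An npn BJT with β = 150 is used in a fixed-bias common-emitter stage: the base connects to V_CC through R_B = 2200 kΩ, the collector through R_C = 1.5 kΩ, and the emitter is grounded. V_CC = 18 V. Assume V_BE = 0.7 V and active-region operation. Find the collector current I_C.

Base loop: V_CC = I_B·R_B + V_BE, so I_B = (18 − 0.7)/2200 kΩ = 0.00786 mA.
In the active region I_C = β·I_B = 150 × 0.00786 = 1.18 mA.
Collector loop: V_CE = V_CC − I_C·R_C = 18 − 1.18×1.5 = 16.2 V.
Since V_CE = 16.2 V > V_CE(sat) ≈ 0.2 V, the transistor is in the active region as assumed.

I_C ≈ 1.2 mA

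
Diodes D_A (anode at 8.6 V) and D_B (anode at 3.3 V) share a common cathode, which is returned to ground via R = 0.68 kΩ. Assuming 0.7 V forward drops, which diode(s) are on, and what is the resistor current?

Assume both conduct. Then node N would need to be at both 8.6−0.7 = 7.9 V and 3.3−0.7 = 2.6 V, which is impossible.
Assume only D_A conducts: V_N = 8.6 − 0.7 = 7.9 V, so I_R = 7.9/0.68 = 11.6 mA.
Check D_B: its anode-to-cathode voltage is 3.3 − 7.9 = -4.6 V < 0.7 V, so it is off. The assumption is consistent.

Only D_A conducts; I_R ≈ 12 mA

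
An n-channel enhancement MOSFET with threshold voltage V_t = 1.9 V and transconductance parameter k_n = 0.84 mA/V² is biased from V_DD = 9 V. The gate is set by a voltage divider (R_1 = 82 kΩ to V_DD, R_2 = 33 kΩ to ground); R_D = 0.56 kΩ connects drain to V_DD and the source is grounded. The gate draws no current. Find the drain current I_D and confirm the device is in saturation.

V_G = V_DD·R_2/(R_1+R_2) = 9×33/115 = 2.58 V. With the source grounded, V_GS = V_G = 2.58 V.
Assume saturation: I_D = (k_n/2)(V_GS − V_t)² = (0.84/2)×(2.58 − 1.9)² = 0.42×0.683² = 0.196 mA.
V_DS = V_DD − I_D·R_D = 9 − 0.196×0.56 = 8.89 V.
Saturation requires V_DS ≥ V_GS − V_t = 0.683 V; 8.89 ≥ 0.683 ✓.

I_D ≈ 0.2 mA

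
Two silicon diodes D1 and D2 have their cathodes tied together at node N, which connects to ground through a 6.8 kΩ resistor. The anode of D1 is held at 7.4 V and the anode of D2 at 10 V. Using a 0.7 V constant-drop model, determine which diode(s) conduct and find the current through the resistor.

Assume both conduct. Then node N would need to be at both 7.4−0.7 = 6.7 V and 10−0.7 = 9.3 V, which is impossible.
Assume only D2 conducts: V_N = 10 − 0.7 = 9.3 V, so I_R = 9.3/6.8 = 1.37 mA.
Check D1: its anode-to-cathode voltage is 7.4 − 9.3 = -1.9 V < 0.7 V, so it is off. The assumption is consistent.

Only D2 conducts; I_R ≈ 1.4 mA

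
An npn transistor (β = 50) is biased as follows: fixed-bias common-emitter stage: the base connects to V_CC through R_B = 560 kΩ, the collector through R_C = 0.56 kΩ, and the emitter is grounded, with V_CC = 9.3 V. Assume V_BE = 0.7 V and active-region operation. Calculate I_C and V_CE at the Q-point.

Base loop: V_CC = I_B·R_B + V_BE, so I_B = (9.3 − 0.7)/560 kΩ = 0.0154 mA.
In the active region I_C = β·I_B = 50 × 0.0154 = 0.768 mA.
Collector loop: V_CE = V_CC − I_C·R_C = 9.3 − 0.768×0.56 = 8.87 V.
Since V_CE = 8.87 V > V_CE(sat) ≈ 0.2 V, the transistor is in the active region as assumed.

I_C ≈ 0.77 mA, V_CE ≈ 8.9 V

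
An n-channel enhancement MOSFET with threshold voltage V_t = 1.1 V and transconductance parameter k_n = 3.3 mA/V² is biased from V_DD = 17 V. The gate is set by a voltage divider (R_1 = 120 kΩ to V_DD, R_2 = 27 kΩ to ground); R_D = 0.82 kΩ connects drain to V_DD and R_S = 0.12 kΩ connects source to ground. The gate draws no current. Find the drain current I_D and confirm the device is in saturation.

I_D ≈ 4 mA

V_G = V_DD·R_2/(R_1+R_2) = 17×27/147 = 3.12 V.
Assume saturation: I_D = (k_n/2)(V_GS − V_t)² with V_GS = V_G − I_D·R_S = 3.12 − 0.12·I_D.
Substituting gives 0.0238·I_D² − 1.8·I_D + 6.75 = 0, with roots I_D = 3.95 or 71.8 mA.
The root I_D = 71.8 mA gives V_GS = -5.5 V ≤ V_t, so take I_D = 3.95 mA.
Then V_GS = 2.65 V and V_DS = V_DD − I_D(R_D+R_S) = 17 − 3.95×0.94 = 13.3 V.
Saturation requires V_DS ≥ V_GS − V_t = 1.55 V; 13.3 ≥ 1.55 ✓.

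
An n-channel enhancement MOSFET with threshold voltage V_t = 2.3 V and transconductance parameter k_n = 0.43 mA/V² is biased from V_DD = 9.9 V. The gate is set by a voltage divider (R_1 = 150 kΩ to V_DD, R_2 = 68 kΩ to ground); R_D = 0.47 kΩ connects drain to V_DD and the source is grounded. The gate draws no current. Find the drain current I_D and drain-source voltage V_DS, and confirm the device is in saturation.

I_D ≈ 0.13 mA, V_DS ≈ 9.8 V

V_G = V_DD·R_2/(R_1+R_2) = 9.9×68/218 = 3.09 V. With the source grounded, V_GS = V_G = 3.09 V.
Assume saturation: I_D = (k_n/2)(V_GS − V_t)² = (0.43/2)×(3.09 − 2.3)² = 0.215×0.788² = 0.134 mA.
V_DS = V_DD − I_D·R_D = 9.9 − 0.134×0.47 = 9.84 V.
Saturation requires V_DS ≥ V_GS − V_t = 0.788 V; 9.84 ≥ 0.788 ✓.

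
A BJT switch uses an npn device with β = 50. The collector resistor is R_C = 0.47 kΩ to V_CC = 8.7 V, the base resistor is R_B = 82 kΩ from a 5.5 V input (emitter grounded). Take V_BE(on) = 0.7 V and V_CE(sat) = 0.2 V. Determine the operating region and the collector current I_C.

active; I_C ≈ 2.9 mA

Assume active. Base-emitter loop: I_B = (V_BB − V_BE)/R_B = (5.5 − 0.7)/82 = 0.0585 mA.
I_C = β·I_B = 50×0.0585 = 2.93 mA.
V_CE = V_CC − I_C·R_C = 8.7 − 2.93×0.47 = 7.32 V > V_CE(sat), so the active-region assumption holds.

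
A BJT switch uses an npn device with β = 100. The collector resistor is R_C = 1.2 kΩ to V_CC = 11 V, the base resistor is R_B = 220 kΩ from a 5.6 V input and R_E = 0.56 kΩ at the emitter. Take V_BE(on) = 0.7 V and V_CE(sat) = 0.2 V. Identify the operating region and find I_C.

active; I_C ≈ 1.8 mA

Assume active. Base-emitter loop: I_B = (V_BB − V_BE)/(R_B + (β+1)R_E) = (5.6 − 0.7)/(220 + 101×0.56) = 0.0177 mA.
I_C = β·I_B = 100×0.0177 = 1.77 mA.
V_CE = V_CC − I_C·R_C − I_E·R_E = 11 − 1.77×1.2 − 1.79×0.56 = 7.87 V > V_CE(sat), so the active-region assumption holds.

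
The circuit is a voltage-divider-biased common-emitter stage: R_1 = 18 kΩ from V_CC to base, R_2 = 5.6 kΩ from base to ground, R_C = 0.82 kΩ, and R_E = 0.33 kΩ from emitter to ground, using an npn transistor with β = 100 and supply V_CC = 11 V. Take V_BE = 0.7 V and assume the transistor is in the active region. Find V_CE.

Thevenize the base divider: V_Th = V_CC·R_2/(R_1+R_2) = 11×5.6/23.6 = 2.61 V, R_Th = R_1‖R_2 = 4.27 kΩ.
Base-emitter loop: V_Th = I_B·R_Th + V_BE + (β+1)I_B·R_E, so I_B = (2.61 − 0.7) / (4.27 + 101×0.33) = 0.0508 mA.
I_C = β·I_B = 100×0.0508 = 5.08 mA, and I_E = (β+1)I_B = 5.13 mA.
V_CE = V_CC − I_C·R_C − I_E·R_E = 11 − 5.08×0.82 − 5.13×0.33 = 5.14 V.
V_CE = 5.14 V > 0.2 V confirms active-region operation.

V_CE ≈ 5.1 V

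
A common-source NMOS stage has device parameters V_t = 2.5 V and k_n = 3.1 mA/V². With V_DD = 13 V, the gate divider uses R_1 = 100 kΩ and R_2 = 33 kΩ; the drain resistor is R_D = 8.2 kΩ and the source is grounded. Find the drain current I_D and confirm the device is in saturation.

V_G = V_DD·R_2/(R_1+R_2) = 13×33/133 = 3.23 V. With the source grounded, V_GS = V_G = 3.23 V.
Assume saturation: I_D = (k_n/2)(V_GS − V_t)² = (3.1/2)×(3.23 − 2.5)² = 1.55×0.726² = 0.816 mA.
V_DS = V_DD − I_D·R_D = 13 − 0.816×8.2 = 6.31 V.
Saturation requires V_DS ≥ V_GS − V_t = 0.726 V; 6.31 ≥ 0.726 ✓.

I_D ≈ 0.82 mA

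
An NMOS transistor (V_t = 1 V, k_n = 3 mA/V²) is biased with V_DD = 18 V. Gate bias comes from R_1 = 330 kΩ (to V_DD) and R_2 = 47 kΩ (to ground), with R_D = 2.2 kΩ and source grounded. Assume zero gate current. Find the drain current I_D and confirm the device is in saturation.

V_G = V_DD·R_2/(R_1+R_2) = 18×47/377 = 2.24 V. With the source grounded, V_GS = V_G = 2.24 V.
Assume saturation: I_D = (k_n/2)(V_GS − V_t)² = (3/2)×(2.24 − 1)² = 1.5×1.24² = 2.32 mA.
V_DS = V_DD − I_D·R_D = 18 − 2.32×2.2 = 12.9 V.
Saturation requires V_DS ≥ V_GS − V_t = 1.24 V; 12.9 ≥ 1.24 ✓.

I_D ≈ 2.3 mA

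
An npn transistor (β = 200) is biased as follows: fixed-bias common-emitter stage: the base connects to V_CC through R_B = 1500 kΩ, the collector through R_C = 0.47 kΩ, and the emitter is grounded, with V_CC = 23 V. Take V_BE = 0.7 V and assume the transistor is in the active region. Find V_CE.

Base loop: V_CC = I_B·R_B + V_BE, so I_B = (23 − 0.7)/1500 kΩ = 0.0149 mA.
In the active region I_C = β·I_B = 200 × 0.0149 = 2.97 mA.
Collector loop: V_CE = V_CC − I_C·R_C = 23 − 2.97×0.47 = 21.6 V.
Since V_CE = 21.6 V > V_CE(sat) ≈ 0.2 V, the transistor is in the active region as assumed.

V_CE ≈ 22 V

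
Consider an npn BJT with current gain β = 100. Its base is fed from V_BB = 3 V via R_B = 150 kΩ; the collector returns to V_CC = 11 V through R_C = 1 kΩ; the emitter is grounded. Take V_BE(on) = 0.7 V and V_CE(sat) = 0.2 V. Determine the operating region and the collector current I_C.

Assume active. Base-emitter loop: I_B = (V_BB − V_BE)/R_B = (3 − 0.7)/150 = 0.0153 mA.
I_C = β·I_B = 100×0.0153 = 1.53 mA.
V_CE = V_CC − I_C·R_C = 11 − 1.53×1 = 9.47 V > V_CE(sat), so the active-region assumption holds.

active; I_C ≈ 1.5 mA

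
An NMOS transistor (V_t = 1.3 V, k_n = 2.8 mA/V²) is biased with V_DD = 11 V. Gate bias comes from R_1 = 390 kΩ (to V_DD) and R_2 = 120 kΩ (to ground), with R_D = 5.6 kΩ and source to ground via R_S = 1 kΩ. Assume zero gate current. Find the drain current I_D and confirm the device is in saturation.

V_G = V_DD·R_2/(R_1+R_2) = 11×120/510 = 2.59 V.
Assume saturation: I_D = (k_n/2)(V_GS − V_t)² with V_GS = V_G − I_D·R_S = 2.59 − 1·I_D.
Substituting gives 1.4·I_D² − 4.61·I_D + 2.32 = 0, with roots I_D = 0.622 or 2.67 mA.
The root I_D = 2.67 mA gives V_GS = -0.0807 V ≤ V_t, so take I_D = 0.622 mA.
Then V_GS = 1.97 V and V_DS = V_DD − I_D(R_D+R_S) = 11 − 0.622×6.6 = 6.9 V.
Saturation requires V_DS ≥ V_GS − V_t = 0.666 V; 6.9 ≥ 0.666 ✓.

I_D ≈ 0.62 mA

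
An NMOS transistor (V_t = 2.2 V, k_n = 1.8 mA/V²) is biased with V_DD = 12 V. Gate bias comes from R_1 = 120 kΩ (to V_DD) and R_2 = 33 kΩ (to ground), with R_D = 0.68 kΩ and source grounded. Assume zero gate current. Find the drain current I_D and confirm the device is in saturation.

I_D ≈ 0.14 mA

V_G = V_DD·R_2/(R_1+R_2) = 12×33/153 = 2.59 V. With the source grounded, V_GS = V_G = 2.59 V.
Assume saturation: I_D = (k_n/2)(V_GS − V_t)² = (1.8/2)×(2.59 − 2.2)² = 0.9×0.388² = 0.136 mA.
V_DS = V_DD − I_D·R_D = 12 − 0.136×0.68 = 11.9 V.
Saturation requires V_DS ≥ V_GS − V_t = 0.388 V; 11.9 ≥ 0.388 ✓.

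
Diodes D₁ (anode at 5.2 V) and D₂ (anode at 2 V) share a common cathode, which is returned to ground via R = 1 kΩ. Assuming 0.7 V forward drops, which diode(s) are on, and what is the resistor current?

Only D₁ conducts; I_R ≈ 4.5 mA

Assume both conduct. Then node N would need to be at both 5.2−0.7 = 4.5 V and 2−0.7 = 1.3 V, which is impossible.
Assume only D₁ conducts: V_N = 5.2 − 0.7 = 4.5 V, so I_R = 4.5/1 = 4.5 mA.
Check D₂: its anode-to-cathode voltage is 2 − 4.5 = -2.5 V < 0.7 V, so it is off. The assumption is consistent.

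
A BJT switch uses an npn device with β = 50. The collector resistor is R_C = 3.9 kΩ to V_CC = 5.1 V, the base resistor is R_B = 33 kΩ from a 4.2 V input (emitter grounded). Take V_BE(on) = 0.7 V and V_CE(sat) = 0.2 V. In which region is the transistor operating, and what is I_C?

Assume active: I_B = (4.2 − 0.7)/33 = 0.106 mA, giving I_C = β·I_B = 5.3 mA.
But then V_CE = 5.1 − 5.3×3.9 = -15.6 V < V_CE(sat) = 0.2 V — impossible in the active region.
So the transistor is saturated. With V_CE = 0.2 V, I_C = (V_CC − 0.2)/R_C = 4.9/3.9 = 1.26 mA.
Check: β·I_B = 5.3 mA > I_C = 1.26 mA, confirming saturation.

saturation; I_C ≈ 1.3 mA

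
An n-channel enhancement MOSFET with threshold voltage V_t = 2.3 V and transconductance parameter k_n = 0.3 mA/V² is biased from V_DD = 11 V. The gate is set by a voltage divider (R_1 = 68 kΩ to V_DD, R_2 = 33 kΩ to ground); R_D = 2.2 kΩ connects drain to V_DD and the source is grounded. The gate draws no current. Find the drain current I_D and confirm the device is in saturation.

I_D ≈ 0.25 mA

V_G = V_DD·R_2/(R_1+R_2) = 11×33/101 = 3.59 V. With the source grounded, V_GS = V_G = 3.59 V.
Assume saturation: I_D = (k_n/2)(V_GS − V_t)² = (0.3/2)×(3.59 − 2.3)² = 0.15×1.29² = 0.251 mA.
V_DS = V_DD − I_D·R_D = 11 − 0.251×2.2 = 10.4 V.
Saturation requires V_DS ≥ V_GS − V_t = 1.29 V; 10.4 ≥ 1.29 ✓.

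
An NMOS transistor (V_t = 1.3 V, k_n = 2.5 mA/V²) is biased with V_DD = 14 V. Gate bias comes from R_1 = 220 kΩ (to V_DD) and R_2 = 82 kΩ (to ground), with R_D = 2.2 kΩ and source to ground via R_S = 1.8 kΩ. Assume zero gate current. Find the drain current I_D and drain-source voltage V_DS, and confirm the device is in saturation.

I_D ≈ 0.91 mA, V_DS ≈ 10 V

V_G = V_DD·R_2/(R_1+R_2) = 14×82/302 = 3.8 V.
Assume saturation: I_D = (k_n/2)(V_GS − V_t)² with V_GS = V_G − I_D·R_S = 3.8 − 1.8·I_D.
Substituting gives 4.05·I_D² − 12.3·I_D + 7.82 = 0, with roots I_D = 0.914 or 2.11 mA.
The root I_D = 2.11 mA gives V_GS = 0.000242 V ≤ V_t, so take I_D = 0.914 mA.
Then V_GS = 2.16 V and V_DS = V_DD − I_D(R_D+R_S) = 14 − 0.914×4 = 10.3 V.
Saturation requires V_DS ≥ V_GS − V_t = 0.855 V; 10.3 ≥ 0.855 ✓.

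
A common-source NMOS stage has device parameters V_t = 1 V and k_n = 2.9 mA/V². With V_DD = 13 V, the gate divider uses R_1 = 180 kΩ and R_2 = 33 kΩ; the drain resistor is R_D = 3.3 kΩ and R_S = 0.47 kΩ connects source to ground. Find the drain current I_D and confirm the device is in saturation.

V_G = V_DD·R_2/(R_1+R_2) = 13×33/213 = 2.01 V.
Assume saturation: I_D = (k_n/2)(V_GS − V_t)² with V_GS = V_G − I_D·R_S = 2.01 − 0.47·I_D.
Substituting gives 0.32·I_D² − 2.38·I_D + 1.49 = 0, with roots I_D = 0.69 or 6.75 mA.
The root I_D = 6.75 mA gives V_GS = -1.16 V ≤ V_t, so take I_D = 0.69 mA.
Then V_GS = 1.69 V and V_DS = V_DD − I_D(R_D+R_S) = 13 − 0.69×3.77 = 10.4 V.
Saturation requires V_DS ≥ V_GS − V_t = 0.69 V; 10.4 ≥ 0.69 ✓.

I_D ≈ 0.69 mA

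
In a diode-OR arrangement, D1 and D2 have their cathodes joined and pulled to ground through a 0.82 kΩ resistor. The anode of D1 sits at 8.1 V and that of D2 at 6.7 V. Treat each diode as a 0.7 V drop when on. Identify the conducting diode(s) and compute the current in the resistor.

Assume both conduct. Then node N would need to be at both 8.1−0.7 = 7.4 V and 6.7−0.7 = 6 V, which is impossible.
Assume only D1 conducts: V_N = 8.1 − 0.7 = 7.4 V, so I_R = 7.4/0.82 = 9.02 mA.
Check D2: its anode-to-cathode voltage is 6.7 − 7.4 = -0.7 V < 0.7 V, so it is off. The assumption is consistent.

Only D1 conducts; I_R ≈ 9 mA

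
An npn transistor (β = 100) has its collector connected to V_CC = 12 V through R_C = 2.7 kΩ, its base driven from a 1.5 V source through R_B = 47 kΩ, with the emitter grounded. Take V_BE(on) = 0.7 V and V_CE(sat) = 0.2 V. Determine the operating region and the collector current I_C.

active; I_C ≈ 1.7 mA

Assume active. Base-emitter loop: I_B = (V_BB − V_BE)/R_B = (1.5 − 0.7)/47 = 0.017 mA.
I_C = β·I_B = 100×0.017 = 1.7 mA.
V_CE = V_CC − I_C·R_C = 12 − 1.7×2.7 = 7.4 V > V_CE(sat), so the active-region assumption holds.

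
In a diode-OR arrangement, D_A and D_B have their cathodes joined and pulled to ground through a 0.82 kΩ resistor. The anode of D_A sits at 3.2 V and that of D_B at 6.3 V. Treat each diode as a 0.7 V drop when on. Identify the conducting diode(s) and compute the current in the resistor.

Only D_B conducts; I_R ≈ 6.8 mA

Assume both conduct. Then node N would need to be at both 3.2−0.7 = 2.5 V and 6.3−0.7 = 5.6 V, which is impossible.
Assume only D_B conducts: V_N = 6.3 − 0.7 = 5.6 V, so I_R = 5.6/0.82 = 6.83 mA.
Check D_A: its anode-to-cathode voltage is 3.2 − 5.6 = -2.4 V < 0.7 V, so it is off. The assumption is consistent.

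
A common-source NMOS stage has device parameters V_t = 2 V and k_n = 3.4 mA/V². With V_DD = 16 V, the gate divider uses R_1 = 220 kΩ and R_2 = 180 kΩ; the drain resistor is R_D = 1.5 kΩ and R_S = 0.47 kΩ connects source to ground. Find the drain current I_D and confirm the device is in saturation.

I_D ≈ 6.8 mA

V_G = V_DD·R_2/(R_1+R_2) = 16×180/400 = 7.2 V.
Assume saturation: I_D = (k_n/2)(V_GS − V_t)² with V_GS = V_G − I_D·R_S = 7.2 − 0.47·I_D.
Substituting gives 0.376·I_D² − 9.31·I_D + 46 = 0, with roots I_D = 6.81 or 18 mA.
The root I_D = 18 mA gives V_GS = -1.25 V ≤ V_t, so take I_D = 6.81 mA.
Then V_GS = 4 V and V_DS = V_DD − I_D(R_D+R_S) = 16 − 6.81×1.97 = 2.59 V.
Saturation requires V_DS ≥ V_GS − V_t = 2 V; 2.59 ≥ 2 ✓.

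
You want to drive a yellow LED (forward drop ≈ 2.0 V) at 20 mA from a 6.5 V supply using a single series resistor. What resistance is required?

The resistor drops V_S − V_D = 6.5 − 2.0 = 4.5 V at 20 mA.
R = 4.5 V / 20 mA = 0.225 kΩ.

R ≈ 0.23 kΩ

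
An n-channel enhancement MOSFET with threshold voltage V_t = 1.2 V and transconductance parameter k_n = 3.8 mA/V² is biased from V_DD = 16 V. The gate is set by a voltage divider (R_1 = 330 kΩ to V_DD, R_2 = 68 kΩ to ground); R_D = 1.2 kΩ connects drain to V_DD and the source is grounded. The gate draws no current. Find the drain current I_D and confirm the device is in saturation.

V_G = V_DD·R_2/(R_1+R_2) = 16×68/398 = 2.73 V. With the source grounded, V_GS = V_G = 2.73 V.
Assume saturation: I_D = (k_n/2)(V_GS − V_t)² = (3.8/2)×(2.73 − 1.2)² = 1.9×1.53² = 4.47 mA.
V_DS = V_DD − I_D·R_D = 16 − 4.47×1.2 = 10.6 V.
Saturation requires V_DS ≥ V_GS − V_t = 1.53 V; 10.6 ≥ 1.53 ✓.

I_D ≈ 4.5 mA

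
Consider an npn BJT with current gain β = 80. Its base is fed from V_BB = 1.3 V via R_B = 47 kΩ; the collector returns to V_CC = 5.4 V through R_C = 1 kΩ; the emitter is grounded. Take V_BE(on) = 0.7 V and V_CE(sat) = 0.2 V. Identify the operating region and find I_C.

active; I_C ≈ 1 mA

Assume active. Base-emitter loop: I_B = (V_BB − V_BE)/R_B = (1.3 − 0.7)/47 = 0.0128 mA.
I_C = β·I_B = 80×0.0128 = 1.02 mA.
V_CE = V_CC − I_C·R_C = 5.4 − 1.02×1 = 4.38 V > V_CE(sat), so the active-region assumption holds.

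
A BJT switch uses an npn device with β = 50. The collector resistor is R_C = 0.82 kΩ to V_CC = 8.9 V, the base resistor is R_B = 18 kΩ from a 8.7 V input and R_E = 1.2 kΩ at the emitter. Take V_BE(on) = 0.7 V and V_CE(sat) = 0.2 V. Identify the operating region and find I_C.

Assume active: I_B = (8.7 − 0.7)/(18 + 51×1.2) = 0.101 mA, I_C = β·I_B = 5.05 mA.
Then V_CE = 8.9 − 5.05×0.82 − 5.15×1.2 = -1.42 V < 0.2 V — the active assumption fails.
Re-solve with V_CE = 0.2 V. KCL at the emitter: V_E/R_E = (V_BB−0.7−V_E)/R_B + (V_CC−0.2−V_E)/R_C, giving V_E = 5.24 V.
I_C = (V_CC − 0.2 − V_E)/R_C = (8.7 − 5.24)/0.82 = 4.22 mA.
Check: I_B = (8 − 5.24)/18 = 0.153 mA, and β·I_B = 7.66 mA > I_C, confirming saturation.

saturation; I_C ≈ 4.2 mA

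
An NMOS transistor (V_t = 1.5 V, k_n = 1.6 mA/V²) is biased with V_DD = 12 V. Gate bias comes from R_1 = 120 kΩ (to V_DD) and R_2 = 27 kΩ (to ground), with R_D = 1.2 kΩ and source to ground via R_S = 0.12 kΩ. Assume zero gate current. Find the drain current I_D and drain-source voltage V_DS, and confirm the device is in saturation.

I_D ≈ 0.35 mA, V_DS ≈ 12 V

V_G = V_DD·R_2/(R_1+R_2) = 12×27/147 = 2.2 V.
Assume saturation: I_D = (k_n/2)(V_GS − V_t)² with V_GS = V_G − I_D·R_S = 2.2 − 0.12·I_D.
Substituting gives 0.0115·I_D² − 1.14·I_D + 0.397 = 0, with roots I_D = 0.351 or 98.2 mA.
The root I_D = 98.2 mA gives V_GS = -9.58 V ≤ V_t, so take I_D = 0.351 mA.
Then V_GS = 2.16 V and V_DS = V_DD − I_D(R_D+R_S) = 12 − 0.351×1.32 = 11.5 V.
Saturation requires V_DS ≥ V_GS − V_t = 0.662 V; 11.5 ≥ 0.662 ✓.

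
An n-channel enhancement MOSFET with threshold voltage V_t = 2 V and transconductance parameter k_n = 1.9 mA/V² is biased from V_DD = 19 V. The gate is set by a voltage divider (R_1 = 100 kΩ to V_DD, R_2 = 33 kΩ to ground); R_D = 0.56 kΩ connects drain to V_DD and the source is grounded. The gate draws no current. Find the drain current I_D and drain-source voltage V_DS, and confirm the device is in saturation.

V_G = V_DD·R_2/(R_1+R_2) = 19×33/133 = 4.71 V. With the source grounded, V_GS = V_G = 4.71 V.
Assume saturation: I_D = (k_n/2)(V_GS − V_t)² = (1.9/2)×(4.71 − 2)² = 0.95×2.71² = 7 mA.
V_DS = V_DD − I_D·R_D = 19 − 7×0.56 = 15.1 V.
Saturation requires V_DS ≥ V_GS − V_t = 2.71 V; 15.1 ≥ 2.71 ✓.

I_D ≈ 7 mA, V_DS ≈ 15 V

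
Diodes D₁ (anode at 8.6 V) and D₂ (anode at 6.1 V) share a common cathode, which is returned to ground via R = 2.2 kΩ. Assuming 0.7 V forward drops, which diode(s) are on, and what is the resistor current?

Assume both conduct. Then node N would need to be at both 8.6−0.7 = 7.9 V and 6.1−0.7 = 5.4 V, which is impossible.
Assume only D₁ conducts: V_N = 8.6 − 0.7 = 7.9 V, so I_R = 7.9/2.2 = 3.59 mA.
Check D₂: its anode-to-cathode voltage is 6.1 − 7.9 = -1.8 V < 0.7 V, so it is off. The assumption is consistent.

Only D₁ conducts; I_R ≈ 3.6 mA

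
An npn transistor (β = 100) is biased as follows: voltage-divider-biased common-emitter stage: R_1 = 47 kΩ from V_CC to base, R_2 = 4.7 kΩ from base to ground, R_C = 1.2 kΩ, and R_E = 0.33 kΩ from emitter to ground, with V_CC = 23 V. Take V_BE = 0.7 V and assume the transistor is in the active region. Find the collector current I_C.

I_C ≈ 3.7 mA

Thevenize the base divider: V_Th = V_CC·R_2/(R_1+R_2) = 23×4.7/51.7 = 2.09 V, R_Th = R_1‖R_2 = 4.27 kΩ.
Base-emitter loop: V_Th = I_B·R_Th + V_BE + (β+1)I_B·R_E, so I_B = (2.09 − 0.7) / (4.27 + 101×0.33) = 0.037 mA.
I_C = β·I_B = 100×0.037 = 3.7 mA, and I_E = (β+1)I_B = 3.74 mA.
V_CE = V_CC − I_C·R_C − I_E·R_E = 23 − 3.7×1.2 − 3.74×0.33 = 17.3 V.
V_CE = 17.3 V > 0.2 V confirms active-region operation.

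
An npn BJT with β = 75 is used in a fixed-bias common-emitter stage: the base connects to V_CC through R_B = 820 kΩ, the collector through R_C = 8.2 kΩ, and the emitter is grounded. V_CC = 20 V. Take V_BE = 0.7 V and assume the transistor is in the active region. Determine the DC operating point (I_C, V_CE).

Base loop: V_CC = I_B·R_B + V_BE, so I_B = (20 − 0.7)/820 kΩ = 0.0235 mA.
In the active region I_C = β·I_B = 75 × 0.0235 = 1.77 mA.
Collector loop: V_CE = V_CC − I_C·R_C = 20 − 1.77×8.2 = 5.53 V.
Since V_CE = 5.53 V > V_CE(sat) ≈ 0.2 V, the transistor is in the active region as assumed.

I_C ≈ 1.8 mA, V_CE ≈ 5.5 V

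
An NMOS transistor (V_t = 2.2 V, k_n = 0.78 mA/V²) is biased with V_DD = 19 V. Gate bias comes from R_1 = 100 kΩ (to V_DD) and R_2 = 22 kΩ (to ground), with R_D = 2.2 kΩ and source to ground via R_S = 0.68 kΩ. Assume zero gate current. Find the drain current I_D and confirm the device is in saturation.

I_D ≈ 0.37 mA

V_G = V_DD·R_2/(R_1+R_2) = 19×22/122 = 3.43 V.
Assume saturation: I_D = (k_n/2)(V_GS − V_t)² with V_GS = V_G − I_D·R_S = 3.43 − 0.68·I_D.
Substituting gives 0.18·I_D² − 1.65·I_D + 0.586 = 0, with roots I_D = 0.37 or 8.78 mA.
The root I_D = 8.78 mA gives V_GS = -2.55 V ≤ V_t, so take I_D = 0.37 mA.
Then V_GS = 3.17 V and V_DS = V_DD − I_D(R_D+R_S) = 19 − 0.37×2.88 = 17.9 V.
Saturation requires V_DS ≥ V_GS − V_t = 0.974 V; 17.9 ≥ 0.974 ✓.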